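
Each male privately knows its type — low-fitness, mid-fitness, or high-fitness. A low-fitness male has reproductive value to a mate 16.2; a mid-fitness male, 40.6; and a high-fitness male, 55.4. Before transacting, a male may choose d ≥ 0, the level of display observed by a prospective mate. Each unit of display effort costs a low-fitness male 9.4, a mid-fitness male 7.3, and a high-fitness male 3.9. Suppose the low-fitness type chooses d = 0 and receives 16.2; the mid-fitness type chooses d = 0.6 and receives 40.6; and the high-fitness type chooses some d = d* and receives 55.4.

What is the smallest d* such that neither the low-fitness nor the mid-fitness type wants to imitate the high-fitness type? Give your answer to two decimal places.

4.17

Mid-fitness type (on-path payoff 40.6 − 7.3×0.6 = 36.22) won't mimic when 36.22 ≥ 55.4 − 7.3·d*, i.e. d* ≥ 2.63.
Low-fitness type (on-path payoff 16.2) won't mimic when 16.2 ≥ 55.4 − 9.4·d*, i.e. d* ≥ 4.17.
Both must hold, so d* = max(4.17, 2.63) = 4.17. The low-fitness type's constraint binds.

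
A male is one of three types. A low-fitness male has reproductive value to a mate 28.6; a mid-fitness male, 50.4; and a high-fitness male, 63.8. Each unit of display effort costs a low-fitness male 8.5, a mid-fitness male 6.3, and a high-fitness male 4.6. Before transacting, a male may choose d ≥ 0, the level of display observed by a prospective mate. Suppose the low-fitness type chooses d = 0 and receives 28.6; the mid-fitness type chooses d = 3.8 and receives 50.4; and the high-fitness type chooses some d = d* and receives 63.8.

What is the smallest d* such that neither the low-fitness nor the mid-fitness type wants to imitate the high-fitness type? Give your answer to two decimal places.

5.93

Mid-fitness type (on-path payoff 50.4 − 6.3×3.8 = 26.46) won't mimic when 26.46 ≥ 63.8 − 6.3·d*, i.e. d* ≥ 5.93.
Low-fitness type (on-path payoff 28.6) won't mimic when 28.6 ≥ 63.8 − 8.5·d*, i.e. d* ≥ 4.14.
Both must hold, so d* = max(4.14, 5.93) = 5.93. The mid-fitness type's constraint binds.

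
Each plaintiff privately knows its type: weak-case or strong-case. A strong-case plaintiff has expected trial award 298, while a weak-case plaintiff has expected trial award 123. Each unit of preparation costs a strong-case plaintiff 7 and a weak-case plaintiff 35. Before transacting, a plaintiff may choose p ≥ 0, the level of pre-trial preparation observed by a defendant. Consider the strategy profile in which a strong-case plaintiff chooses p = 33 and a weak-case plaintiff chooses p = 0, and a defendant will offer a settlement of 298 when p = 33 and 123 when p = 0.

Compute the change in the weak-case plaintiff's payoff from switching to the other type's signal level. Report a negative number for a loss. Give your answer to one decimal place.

Playing p = 0 the weak-case plaintiff receives 123.
Deviating to p = 33 brings payment 298 at cost 35 × 33 = 1155, netting -857.
Gain from deviating: -857 − 123 = -980.0.
The gain is negative, so the weak-case type's incentive-compatibility constraint is satisfied.

-980.0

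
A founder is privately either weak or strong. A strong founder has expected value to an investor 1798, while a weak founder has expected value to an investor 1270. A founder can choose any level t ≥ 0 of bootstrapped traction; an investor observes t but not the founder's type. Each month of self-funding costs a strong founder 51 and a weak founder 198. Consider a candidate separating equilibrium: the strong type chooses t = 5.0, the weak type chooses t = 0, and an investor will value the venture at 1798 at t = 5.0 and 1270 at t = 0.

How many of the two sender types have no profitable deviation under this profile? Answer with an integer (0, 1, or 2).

2

Weak type: stay at 0 → 1270; mimic → 1798 − 198 × 5.0 = 808. IC holds (1270 ≥ 808).
Strong type: signal → 1798 − 51 × 5.0 = 1543; deviate to 0 → 1270. IC holds (1543 ≥ 1270).
2 of 2 constraints hold, so this is a separating equilibrium.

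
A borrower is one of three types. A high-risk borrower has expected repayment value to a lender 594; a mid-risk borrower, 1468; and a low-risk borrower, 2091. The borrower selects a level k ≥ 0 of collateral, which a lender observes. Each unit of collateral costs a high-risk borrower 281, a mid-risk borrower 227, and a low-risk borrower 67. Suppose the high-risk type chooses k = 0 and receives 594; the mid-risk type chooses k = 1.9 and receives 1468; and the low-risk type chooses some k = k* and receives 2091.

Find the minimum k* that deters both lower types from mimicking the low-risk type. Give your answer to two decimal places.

5.33

High-risk type (on-path payoff 594) won't mimic when 594 ≥ 2091 − 281·k*, i.e. k* ≥ 5.33.
Mid-risk type (on-path payoff 1468 − 227×1.9 = 1036.7) won't mimic when 1036.7 ≥ 2091 − 227·k*, i.e. k* ≥ 4.64.
Both must hold, so k* = max(5.33, 4.64) = 5.33. The high-risk type's constraint binds.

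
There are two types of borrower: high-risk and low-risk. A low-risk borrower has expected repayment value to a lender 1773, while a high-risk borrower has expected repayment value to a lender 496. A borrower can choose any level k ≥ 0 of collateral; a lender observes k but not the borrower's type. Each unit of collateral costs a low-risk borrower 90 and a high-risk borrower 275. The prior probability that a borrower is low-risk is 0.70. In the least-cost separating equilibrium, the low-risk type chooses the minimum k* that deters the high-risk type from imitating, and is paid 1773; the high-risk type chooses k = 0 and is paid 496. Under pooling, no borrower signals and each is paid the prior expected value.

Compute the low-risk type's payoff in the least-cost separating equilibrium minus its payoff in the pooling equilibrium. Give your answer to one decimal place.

-34.8

Least-cost separating signal: k* solves 496 = 1773 − 275·k*, so k* = (1773 − 496)/275 ≈ 4.6436.
Low-risk type's separating payoff: 1773 − 90 × k* = 1773 − 90 × (1773 − 496)/275 = 1773 − 114930/275 ≈ 1355.073.
Pooling payoff: 0.70 × 1773 + 0.30 × 496 = 1389.9.
Difference: 1355.073 − 1389.9 = -34.827, i.e. -34.8 to one decimal place.
The low-risk type would prefer the pooling outcome.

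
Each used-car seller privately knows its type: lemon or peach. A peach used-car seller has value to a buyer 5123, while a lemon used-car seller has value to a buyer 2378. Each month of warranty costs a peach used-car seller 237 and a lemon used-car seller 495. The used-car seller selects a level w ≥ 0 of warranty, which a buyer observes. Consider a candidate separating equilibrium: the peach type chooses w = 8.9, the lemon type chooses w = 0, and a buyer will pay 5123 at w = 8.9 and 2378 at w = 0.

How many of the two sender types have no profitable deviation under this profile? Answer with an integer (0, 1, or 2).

Lemon type: stay at 0 → 2378; mimic → 5123 − 495 × 8.9 = 717.5. IC holds (2378 ≥ 717.5).
Peach type: signal → 5123 − 237 × 8.9 = 3013.7; deviate to 0 → 2378. IC holds (3013.7 ≥ 2378).
2 of 2 constraints hold, so this is a separating equilibrium.

2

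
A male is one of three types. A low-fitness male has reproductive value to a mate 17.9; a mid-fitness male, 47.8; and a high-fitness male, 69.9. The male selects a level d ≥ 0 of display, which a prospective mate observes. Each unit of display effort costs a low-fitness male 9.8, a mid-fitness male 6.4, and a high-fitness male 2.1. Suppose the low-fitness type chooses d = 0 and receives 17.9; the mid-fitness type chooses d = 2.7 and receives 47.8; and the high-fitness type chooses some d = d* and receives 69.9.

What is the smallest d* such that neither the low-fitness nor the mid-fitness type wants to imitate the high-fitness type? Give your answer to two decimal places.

Low-fitness type (on-path payoff 17.9) won't mimic when 17.9 ≥ 69.9 − 9.8·d*, i.e. d* ≥ 5.31.
Mid-fitness type (on-path payoff 47.8 − 6.4×2.7 = 30.52) won't mimic when 30.52 ≥ 69.9 − 6.4·d*, i.e. d* ≥ 6.15.
Both must hold, so d* = max(5.31, 6.15) = 6.15. The mid-fitness type's constraint binds.

6.15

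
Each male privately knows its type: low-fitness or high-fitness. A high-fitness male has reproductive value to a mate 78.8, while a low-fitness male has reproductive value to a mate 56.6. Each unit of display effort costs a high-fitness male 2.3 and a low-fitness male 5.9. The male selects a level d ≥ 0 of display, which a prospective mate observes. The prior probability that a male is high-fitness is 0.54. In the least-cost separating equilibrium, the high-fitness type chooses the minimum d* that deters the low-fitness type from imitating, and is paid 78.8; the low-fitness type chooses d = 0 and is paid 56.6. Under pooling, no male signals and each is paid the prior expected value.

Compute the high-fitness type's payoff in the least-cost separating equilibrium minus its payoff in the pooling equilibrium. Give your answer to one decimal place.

Least-cost separating signal: d* solves 56.6 = 78.8 − 5.9·d*, so d* = (78.8 − 56.6)/5.9 ≈ 3.7627.
High-fitness type's separating payoff: 78.8 − 2.3 × d* = 78.8 − 2.3 × (78.8 − 56.6)/5.9 = 78.8 − 51.06/5.9 ≈ 70.146.
Pooling payoff: 0.54 × 78.8 + 0.46 × 56.6 = 68.588.
Difference: 70.146 − 68.588 = 1.558, i.e. 1.6 to one decimal place.
The high-fitness type prefers to separate.

1.6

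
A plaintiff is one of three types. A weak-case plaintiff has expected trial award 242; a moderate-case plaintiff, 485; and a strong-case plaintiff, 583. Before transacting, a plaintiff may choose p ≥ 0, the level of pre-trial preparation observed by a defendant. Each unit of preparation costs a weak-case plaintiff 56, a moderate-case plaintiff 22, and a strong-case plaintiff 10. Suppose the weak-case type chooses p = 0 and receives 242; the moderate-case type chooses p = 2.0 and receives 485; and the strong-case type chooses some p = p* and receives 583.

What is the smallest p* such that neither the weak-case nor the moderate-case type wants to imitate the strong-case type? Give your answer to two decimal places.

Moderate-case type (on-path payoff 485 − 22×2.0 = 441) won't mimic when 441 ≥ 583 − 22·p*, i.e. p* ≥ 6.45.
Weak-case type (on-path payoff 242) won't mimic when 242 ≥ 583 − 56·p*, i.e. p* ≥ 6.09.
Both must hold, so p* = max(6.09, 6.45) = 6.45. The moderate-case type's constraint binds.

6.45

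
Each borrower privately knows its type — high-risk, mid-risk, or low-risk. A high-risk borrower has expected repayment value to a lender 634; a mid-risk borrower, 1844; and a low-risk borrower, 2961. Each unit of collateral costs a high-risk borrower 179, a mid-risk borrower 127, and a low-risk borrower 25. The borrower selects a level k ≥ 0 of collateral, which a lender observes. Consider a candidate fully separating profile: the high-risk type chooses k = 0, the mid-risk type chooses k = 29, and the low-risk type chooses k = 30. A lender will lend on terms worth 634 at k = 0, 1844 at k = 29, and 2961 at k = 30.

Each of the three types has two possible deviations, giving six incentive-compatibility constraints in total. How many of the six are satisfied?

4

Mid-risk (own payoff 1844 − 127×29 = -1839): to k=0 gives 634 → profitable ✗; to k=30 gives 2961 − 127×30 = -849 → profitable ✗.
High-risk (own payoff 634): to k=29 gives 1844 − 179×29 = -3347 → no gain ✓; to k=30 gives 2961 − 179×30 = -2409 → no gain ✓.
Low-risk (own payoff 2961 − 25×30 = 2211): to k=0 gives 634 → no gain ✓; to k=29 gives 1844 − 25×29 = 1119 → no gain ✓.
4 of the 6 constraints hold; not an equilibrium.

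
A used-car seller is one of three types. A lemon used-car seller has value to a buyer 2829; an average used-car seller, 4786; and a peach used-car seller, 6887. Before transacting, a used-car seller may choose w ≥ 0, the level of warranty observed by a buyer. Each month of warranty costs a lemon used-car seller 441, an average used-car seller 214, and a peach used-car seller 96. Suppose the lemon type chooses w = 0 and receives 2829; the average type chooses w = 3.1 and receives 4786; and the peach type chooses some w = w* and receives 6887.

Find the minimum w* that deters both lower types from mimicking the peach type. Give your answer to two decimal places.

12.92

Average type (on-path payoff 4786 − 214×3.1 = 4122.6) won't mimic when 4122.6 ≥ 6887 − 214·w*, i.e. w* ≥ 12.92.
Lemon type (on-path payoff 2829) won't mimic when 2829 ≥ 6887 − 441·w*, i.e. w* ≥ 9.20.
Both must hold, so w* = max(9.20, 12.92) = 12.92. The average type's constraint binds.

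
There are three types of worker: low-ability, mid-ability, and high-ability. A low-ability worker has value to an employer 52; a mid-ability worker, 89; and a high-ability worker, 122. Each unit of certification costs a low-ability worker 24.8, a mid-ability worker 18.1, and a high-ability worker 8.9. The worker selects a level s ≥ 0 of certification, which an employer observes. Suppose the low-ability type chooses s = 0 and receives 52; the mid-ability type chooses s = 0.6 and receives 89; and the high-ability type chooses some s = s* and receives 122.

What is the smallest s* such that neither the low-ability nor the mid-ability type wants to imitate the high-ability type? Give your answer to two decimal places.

2.82

Mid-ability type (on-path payoff 89 − 18.1×0.6 = 78.14) won't mimic when 78.14 ≥ 122 − 18.1·s*, i.e. s* ≥ 2.42.
Low-ability type (on-path payoff 52) won't mimic when 52 ≥ 122 − 24.8·s*, i.e. s* ≥ 2.82.
Both must hold, so s* = max(2.82, 2.42) = 2.82. The low-ability type's constraint binds.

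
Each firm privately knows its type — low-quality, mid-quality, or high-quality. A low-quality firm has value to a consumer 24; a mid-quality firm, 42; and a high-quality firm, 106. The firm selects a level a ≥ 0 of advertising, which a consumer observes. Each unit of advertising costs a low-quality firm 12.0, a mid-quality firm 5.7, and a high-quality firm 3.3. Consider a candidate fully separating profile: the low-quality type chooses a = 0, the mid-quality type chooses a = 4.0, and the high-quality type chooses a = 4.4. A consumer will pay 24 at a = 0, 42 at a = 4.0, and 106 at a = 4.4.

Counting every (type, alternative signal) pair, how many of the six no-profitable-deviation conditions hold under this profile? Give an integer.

3

Mid-quality (own payoff 42 − 5.7×4.0 = 19.2): to a=0 gives 24 → profitable ✗; to a=4.4 gives 106 − 5.7×4.4 = 80.92 → profitable ✗.
High-quality (own payoff 106 − 3.3×4.4 = 91.48): to a=0 gives 24 → no gain ✓; to a=4.0 gives 42 − 3.3×4.0 = 28.8 → no gain ✓.
Low-quality (own payoff 24): to a=4.0 gives 42 − 12.0×4.0 = -6 → no gain ✓; to a=4.4 gives 106 − 12.0×4.4 = 53.2 → profitable ✗.
3 of the 6 constraints hold; not an equilibrium.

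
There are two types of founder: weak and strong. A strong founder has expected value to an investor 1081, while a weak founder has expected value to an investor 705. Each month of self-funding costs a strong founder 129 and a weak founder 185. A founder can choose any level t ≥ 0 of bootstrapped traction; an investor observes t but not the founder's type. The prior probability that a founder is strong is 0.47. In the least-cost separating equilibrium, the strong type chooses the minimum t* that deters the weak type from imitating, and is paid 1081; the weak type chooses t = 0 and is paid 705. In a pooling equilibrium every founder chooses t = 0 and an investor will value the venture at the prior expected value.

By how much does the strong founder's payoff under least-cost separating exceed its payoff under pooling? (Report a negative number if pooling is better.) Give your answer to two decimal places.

-62.90

Least-cost separating signal: t* solves 705 = 1081 − 185·t*, so t* = (1081 − 705)/185 ≈ 2.0324.
Strong type's separating payoff: 1081 − 129 × t* = 1081 − 129 × (1081 − 705)/185 = 1081 − 48504/185 ≈ 818.8162.
Pooling payoff: 0.47 × 1081 + 0.53 × 705 = 881.72.
Difference: 818.8162 − 881.72 = -62.9038, i.e. -62.90 to two decimal places.
The strong type would prefer the pooling outcome.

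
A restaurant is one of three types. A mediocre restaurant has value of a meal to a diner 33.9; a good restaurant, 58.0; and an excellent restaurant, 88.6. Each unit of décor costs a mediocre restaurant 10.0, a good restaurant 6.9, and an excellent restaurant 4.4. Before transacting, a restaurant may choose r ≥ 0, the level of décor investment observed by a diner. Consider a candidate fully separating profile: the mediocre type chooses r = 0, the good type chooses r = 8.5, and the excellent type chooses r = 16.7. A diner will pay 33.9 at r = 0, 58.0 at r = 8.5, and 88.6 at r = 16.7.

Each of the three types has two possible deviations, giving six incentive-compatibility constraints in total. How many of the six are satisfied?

Good (own payoff 58.0 − 6.9×8.5 = -0.65): to r=0 gives 33.9 → profitable ✗; to r=16.7 gives 88.6 − 6.9×16.7 = -26.63 → no gain ✓.
Mediocre (own payoff 33.9): to r=8.5 gives 58.0 − 10.0×8.5 = -27 → no gain ✓; to r=16.7 gives 88.6 − 10.0×16.7 = -78.4 → no gain ✓.
Excellent (own payoff 88.6 − 4.4×16.7 = 15.12): to r=0 gives 33.9 → profitable ✗; to r=8.5 gives 58.0 − 4.4×8.5 = 20.6 → profitable ✗.
3 of the 6 constraints hold; not an equilibrium.

3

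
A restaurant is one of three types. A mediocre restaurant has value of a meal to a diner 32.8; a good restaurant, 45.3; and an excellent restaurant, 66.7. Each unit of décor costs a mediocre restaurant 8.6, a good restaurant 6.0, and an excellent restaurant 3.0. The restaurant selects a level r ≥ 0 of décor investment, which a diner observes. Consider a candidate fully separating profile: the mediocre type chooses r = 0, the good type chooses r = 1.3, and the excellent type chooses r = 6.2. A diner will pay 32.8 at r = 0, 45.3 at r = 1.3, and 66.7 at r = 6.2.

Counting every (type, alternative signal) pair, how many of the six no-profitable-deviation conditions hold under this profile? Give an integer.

Excellent (own payoff 66.7 − 3.0×6.2 = 48.1): to r=0 gives 32.8 → no gain ✓; to r=1.3 gives 45.3 − 3.0×1.3 = 41.4 → no gain ✓.
Mediocre (own payoff 32.8): to r=1.3 gives 45.3 − 8.6×1.3 = 34.12 → profitable ✗; to r=6.2 gives 66.7 − 8.6×6.2 = 13.38 → no gain ✓.
Good (own payoff 45.3 − 6.0×1.3 = 37.5): to r=0 gives 32.8 → no gain ✓; to r=6.2 gives 66.7 − 6.0×6.2 = 29.5 → no gain ✓.
5 of the 6 constraints hold; not an equilibrium.

5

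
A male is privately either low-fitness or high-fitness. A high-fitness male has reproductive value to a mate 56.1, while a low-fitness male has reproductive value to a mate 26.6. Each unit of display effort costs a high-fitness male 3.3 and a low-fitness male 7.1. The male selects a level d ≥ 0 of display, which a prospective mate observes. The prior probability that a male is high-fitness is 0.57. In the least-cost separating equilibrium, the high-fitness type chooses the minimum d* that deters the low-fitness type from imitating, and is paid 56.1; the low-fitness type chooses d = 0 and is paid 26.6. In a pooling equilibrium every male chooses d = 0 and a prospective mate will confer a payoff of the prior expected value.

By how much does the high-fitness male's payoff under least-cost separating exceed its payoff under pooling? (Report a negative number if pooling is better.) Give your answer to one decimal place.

-1.0

Least-cost separating signal: d* solves 26.6 = 56.1 − 7.1·d*, so d* = (56.1 − 26.6)/7.1 ≈ 4.1549.
High-fitness type's separating payoff: 56.1 − 3.3 × d* = 56.1 − 3.3 × (56.1 − 26.6)/7.1 = 56.1 − 97.35/7.1 ≈ 42.389.
Pooling payoff: 0.57 × 56.1 + 0.43 × 26.6 = 43.415.
Difference: 42.389 − 43.415 = -1.026, i.e. -1.0 to one decimal place.
The high-fitness type would prefer the pooling outcome.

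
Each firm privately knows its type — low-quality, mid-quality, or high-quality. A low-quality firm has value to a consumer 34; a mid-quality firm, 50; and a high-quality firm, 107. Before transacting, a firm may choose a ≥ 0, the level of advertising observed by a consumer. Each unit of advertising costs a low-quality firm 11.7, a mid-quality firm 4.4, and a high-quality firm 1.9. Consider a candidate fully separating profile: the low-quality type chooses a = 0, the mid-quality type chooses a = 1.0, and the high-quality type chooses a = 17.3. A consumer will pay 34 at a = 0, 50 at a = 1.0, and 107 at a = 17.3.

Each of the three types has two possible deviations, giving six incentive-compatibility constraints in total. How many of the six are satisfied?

Mid-quality (own payoff 50 − 4.4×1.0 = 45.6): to a=0 gives 34 → no gain ✓; to a=17.3 gives 107 − 4.4×17.3 = 30.88 → no gain ✓.
High-quality (own payoff 107 − 1.9×17.3 = 74.13): to a=0 gives 34 → no gain ✓; to a=1.0 gives 50 − 1.9×1.0 = 48.1 → no gain ✓.
Low-quality (own payoff 34): to a=1.0 gives 50 − 11.7×1.0 = 38.3 → profitable ✗; to a=17.3 gives 107 − 11.7×17.3 = -95.41 → no gain ✓.
5 of the 6 constraints hold; not an equilibrium.

5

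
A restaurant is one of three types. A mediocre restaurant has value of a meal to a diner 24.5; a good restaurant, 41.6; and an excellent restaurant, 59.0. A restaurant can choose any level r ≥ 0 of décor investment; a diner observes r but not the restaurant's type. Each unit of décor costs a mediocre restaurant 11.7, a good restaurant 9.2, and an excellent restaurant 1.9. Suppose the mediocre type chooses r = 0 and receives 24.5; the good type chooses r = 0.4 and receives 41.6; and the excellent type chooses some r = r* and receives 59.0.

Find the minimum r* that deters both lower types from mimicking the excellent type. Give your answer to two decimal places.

2.95

Mediocre type (on-path payoff 24.5) won't mimic when 24.5 ≥ 59.0 − 11.7·r*, i.e. r* ≥ 2.95.
Good type (on-path payoff 41.6 − 9.2×0.4 = 37.92) won't mimic when 37.92 ≥ 59.0 − 9.2·r*, i.e. r* ≥ 2.29.
Both must hold, so r* = max(2.95, 2.29) = 2.95. The mediocre type's constraint binds.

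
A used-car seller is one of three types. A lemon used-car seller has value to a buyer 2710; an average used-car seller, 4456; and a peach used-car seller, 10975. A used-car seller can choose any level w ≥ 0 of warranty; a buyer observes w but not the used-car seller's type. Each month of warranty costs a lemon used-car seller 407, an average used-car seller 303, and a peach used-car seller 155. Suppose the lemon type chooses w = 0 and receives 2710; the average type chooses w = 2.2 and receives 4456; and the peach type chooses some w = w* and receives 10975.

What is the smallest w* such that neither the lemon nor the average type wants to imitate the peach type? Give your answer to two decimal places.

Lemon type (on-path payoff 2710) won't mimic when 2710 ≥ 10975 − 407·w*, i.e. w* ≥ 20.31.
Average type (on-path payoff 4456 − 303×2.2 = 3789.4) won't mimic when 3789.4 ≥ 10975 − 303·w*, i.e. w* ≥ 23.71.
Both must hold, so w* = max(20.31, 23.71) = 23.71. The average type's constraint binds.

23.71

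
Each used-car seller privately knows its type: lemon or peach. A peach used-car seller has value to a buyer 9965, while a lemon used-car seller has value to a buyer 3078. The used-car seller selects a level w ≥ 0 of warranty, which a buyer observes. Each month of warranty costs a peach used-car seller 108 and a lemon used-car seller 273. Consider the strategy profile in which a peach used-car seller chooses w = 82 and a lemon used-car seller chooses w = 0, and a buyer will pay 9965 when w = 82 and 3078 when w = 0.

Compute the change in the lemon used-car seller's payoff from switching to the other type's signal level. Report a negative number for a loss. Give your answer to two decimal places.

Playing w = 0 the lemon used-car seller receives 3078.
Deviating to w = 82 brings payment 9965 at cost 273 × 82 = 22386, netting -12421.
Gain from deviating: -12421 − 3078 = -15499.00.
The gain is negative, so the lemon type's incentive-compatibility constraint is satisfied.

-15499.00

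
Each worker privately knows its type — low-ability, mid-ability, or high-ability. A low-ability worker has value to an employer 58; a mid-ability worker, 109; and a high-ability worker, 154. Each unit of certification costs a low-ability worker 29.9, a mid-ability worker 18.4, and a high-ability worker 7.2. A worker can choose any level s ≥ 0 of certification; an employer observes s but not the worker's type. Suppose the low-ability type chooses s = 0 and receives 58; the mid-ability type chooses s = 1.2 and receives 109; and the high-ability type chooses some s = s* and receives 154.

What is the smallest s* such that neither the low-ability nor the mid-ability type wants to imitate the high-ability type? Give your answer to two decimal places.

Mid-ability type (on-path payoff 109 − 18.4×1.2 = 86.92) won't mimic when 86.92 ≥ 154 − 18.4·s*, i.e. s* ≥ 3.65.
Low-ability type (on-path payoff 58) won't mimic when 58 ≥ 154 − 29.9·s*, i.e. s* ≥ 3.21.
Both must hold, so s* = max(3.21, 3.65) = 3.65. The mid-ability type's constraint binds.

3.65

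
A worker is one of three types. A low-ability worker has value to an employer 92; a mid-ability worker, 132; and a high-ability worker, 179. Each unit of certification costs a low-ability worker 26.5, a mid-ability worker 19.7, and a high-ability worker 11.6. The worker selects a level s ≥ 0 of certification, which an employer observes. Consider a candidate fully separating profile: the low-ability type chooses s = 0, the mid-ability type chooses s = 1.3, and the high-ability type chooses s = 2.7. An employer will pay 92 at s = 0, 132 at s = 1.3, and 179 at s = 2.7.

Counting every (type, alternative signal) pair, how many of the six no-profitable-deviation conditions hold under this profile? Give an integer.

Mid-ability (own payoff 132 − 19.7×1.3 = 106.39): to s=0 gives 92 → no gain ✓; to s=2.7 gives 179 − 19.7×2.7 = 125.81 → profitable ✗.
High-ability (own payoff 179 − 11.6×2.7 = 147.68): to s=0 gives 92 → no gain ✓; to s=1.3 gives 132 − 11.6×1.3 = 116.92 → no gain ✓.
Low-ability (own payoff 92): to s=1.3 gives 132 − 26.5×1.3 = 97.55 → profitable ✗; to s=2.7 gives 179 − 26.5×2.7 = 107.45 → profitable ✗.
3 of the 6 constraints hold; not an equilibrium.

3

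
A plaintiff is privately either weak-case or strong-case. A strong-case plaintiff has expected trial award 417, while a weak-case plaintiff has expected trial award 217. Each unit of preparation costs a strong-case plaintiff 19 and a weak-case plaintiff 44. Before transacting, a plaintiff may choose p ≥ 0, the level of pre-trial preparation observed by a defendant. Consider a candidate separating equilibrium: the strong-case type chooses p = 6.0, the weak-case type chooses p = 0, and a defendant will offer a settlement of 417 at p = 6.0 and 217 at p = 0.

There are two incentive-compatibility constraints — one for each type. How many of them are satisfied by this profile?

Strong-case type: signal → 417 − 19 × 6.0 = 303; deviate to 0 → 217. IC holds (303 ≥ 217).
Weak-case type: stay at 0 → 217; mimic → 417 − 44 × 6.0 = 153. IC holds (217 ≥ 153).
2 of 2 constraints hold, so this is a separating equilibrium.

2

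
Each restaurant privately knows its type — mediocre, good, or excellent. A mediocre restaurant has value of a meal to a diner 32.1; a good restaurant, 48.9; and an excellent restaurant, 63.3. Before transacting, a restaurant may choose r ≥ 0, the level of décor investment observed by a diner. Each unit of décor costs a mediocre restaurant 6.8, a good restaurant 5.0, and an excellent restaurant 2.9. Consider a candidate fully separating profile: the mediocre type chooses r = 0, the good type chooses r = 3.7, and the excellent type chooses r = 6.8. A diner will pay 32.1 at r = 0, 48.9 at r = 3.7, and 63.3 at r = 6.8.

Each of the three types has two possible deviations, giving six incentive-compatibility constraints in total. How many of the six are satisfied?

5

Excellent (own payoff 63.3 − 2.9×6.8 = 43.58): to r=0 gives 32.1 → no gain ✓; to r=3.7 gives 48.9 − 2.9×3.7 = 38.17 → no gain ✓.
Good (own payoff 48.9 − 5.0×3.7 = 30.4): to r=0 gives 32.1 → profitable ✗; to r=6.8 gives 63.3 − 5.0×6.8 = 29.3 → no gain ✓.
Mediocre (own payoff 32.1): to r=3.7 gives 48.9 − 6.8×3.7 = 23.74 → no gain ✓; to r=6.8 gives 63.3 − 6.8×6.8 = 17.06 → no gain ✓.
5 of the 6 constraints hold; not an equilibrium.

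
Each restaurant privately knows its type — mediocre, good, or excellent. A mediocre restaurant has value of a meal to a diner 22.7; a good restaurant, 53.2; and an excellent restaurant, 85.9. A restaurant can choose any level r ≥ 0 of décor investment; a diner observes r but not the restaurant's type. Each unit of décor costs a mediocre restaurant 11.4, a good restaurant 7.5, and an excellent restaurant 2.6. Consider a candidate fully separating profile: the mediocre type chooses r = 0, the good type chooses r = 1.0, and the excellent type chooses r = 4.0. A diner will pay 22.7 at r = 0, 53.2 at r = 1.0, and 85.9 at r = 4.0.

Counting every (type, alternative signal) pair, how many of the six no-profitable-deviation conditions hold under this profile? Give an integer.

3

Mediocre (own payoff 22.7): to r=1.0 gives 53.2 − 11.4×1.0 = 41.8 → profitable ✗; to r=4.0 gives 85.9 − 11.4×4.0 = 40.3 → profitable ✗.
Good (own payoff 53.2 − 7.5×1.0 = 45.7): to r=0 gives 22.7 → no gain ✓; to r=4.0 gives 85.9 − 7.5×4.0 = 55.9 → profitable ✗.
Excellent (own payoff 85.9 − 2.6×4.0 = 75.5): to r=0 gives 22.7 → no gain ✓; to r=1.0 gives 53.2 − 2.6×1.0 = 50.6 → no gain ✓.
3 of the 6 constraints hold; not an equilibrium.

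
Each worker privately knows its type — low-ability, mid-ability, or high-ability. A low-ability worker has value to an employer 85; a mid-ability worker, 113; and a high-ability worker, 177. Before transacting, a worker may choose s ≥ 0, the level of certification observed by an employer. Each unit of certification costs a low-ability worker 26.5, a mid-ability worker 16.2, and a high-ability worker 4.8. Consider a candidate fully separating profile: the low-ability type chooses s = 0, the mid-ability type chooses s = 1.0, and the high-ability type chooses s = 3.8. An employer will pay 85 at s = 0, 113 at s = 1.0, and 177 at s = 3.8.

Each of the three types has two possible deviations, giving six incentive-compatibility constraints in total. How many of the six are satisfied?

4

High-ability (own payoff 177 − 4.8×3.8 = 158.76): to s=0 gives 85 → no gain ✓; to s=1.0 gives 113 − 4.8×1.0 = 108.2 → no gain ✓.
Mid-ability (own payoff 113 − 16.2×1.0 = 96.8): to s=0 gives 85 → no gain ✓; to s=3.8 gives 177 − 16.2×3.8 = 115.44 → profitable ✗.
Low-ability (own payoff 85): to s=1.0 gives 113 − 26.5×1.0 = 86.5 → profitable ✗; to s=3.8 gives 177 − 26.5×3.8 = 76.3 → no gain ✓.
4 of the 6 constraints hold; not an equilibrium.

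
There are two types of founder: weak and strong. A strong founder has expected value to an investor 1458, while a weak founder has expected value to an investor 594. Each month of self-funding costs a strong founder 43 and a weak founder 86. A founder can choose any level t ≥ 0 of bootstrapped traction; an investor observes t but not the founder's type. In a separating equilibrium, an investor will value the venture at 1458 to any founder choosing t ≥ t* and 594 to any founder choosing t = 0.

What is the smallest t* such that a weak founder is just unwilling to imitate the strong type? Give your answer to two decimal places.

10.05

A weak founder choosing t = 0 receives 594.
Imitating at t* instead would pay 1458 at cost 86·t*, netting 1458 − 86·t*.
Indifference: 594 = 1458 − 86·t*, so t* = (1458 − 594) / 86 ≈ 10.05.
At t* the weak type's incentive constraint just binds; the strong type strictly prefers t* since its per-unit cost is lower.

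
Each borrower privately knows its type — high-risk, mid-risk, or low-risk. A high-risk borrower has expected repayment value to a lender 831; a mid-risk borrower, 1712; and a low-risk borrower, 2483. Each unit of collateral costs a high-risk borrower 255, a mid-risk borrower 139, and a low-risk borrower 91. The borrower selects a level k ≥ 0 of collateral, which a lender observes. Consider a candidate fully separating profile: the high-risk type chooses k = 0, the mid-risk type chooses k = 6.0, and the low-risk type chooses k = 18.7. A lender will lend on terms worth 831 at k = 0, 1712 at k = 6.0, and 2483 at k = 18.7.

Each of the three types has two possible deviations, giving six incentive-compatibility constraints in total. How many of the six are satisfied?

Mid-risk (own payoff 1712 − 139×6.0 = 878): to k=0 gives 831 → no gain ✓; to k=18.7 gives 2483 − 139×18.7 = -116.3 → no gain ✓.
High-risk (own payoff 831): to k=6.0 gives 1712 − 255×6.0 = 182 → no gain ✓; to k=18.7 gives 2483 − 255×18.7 = -2285.5 → no gain ✓.
Low-risk (own payoff 2483 − 91×18.7 = 781.3): to k=0 gives 831 → profitable ✗; to k=6.0 gives 1712 − 91×6.0 = 1166 → profitable ✗.
4 of the 6 constraints hold; not an equilibrium.

4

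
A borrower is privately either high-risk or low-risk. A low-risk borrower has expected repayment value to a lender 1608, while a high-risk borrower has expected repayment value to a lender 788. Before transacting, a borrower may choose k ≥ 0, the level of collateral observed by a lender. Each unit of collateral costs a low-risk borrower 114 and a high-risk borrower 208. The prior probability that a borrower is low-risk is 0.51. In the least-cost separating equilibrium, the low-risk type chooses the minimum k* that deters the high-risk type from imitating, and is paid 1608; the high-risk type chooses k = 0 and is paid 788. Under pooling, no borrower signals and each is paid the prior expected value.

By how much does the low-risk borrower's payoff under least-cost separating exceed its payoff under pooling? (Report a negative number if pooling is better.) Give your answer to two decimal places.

Least-cost separating signal: k* solves 788 = 1608 − 208·k*, so k* = (1608 − 788)/208 ≈ 3.9423.
Low-risk type's separating payoff: 1608 − 114 × k* = 1608 − 114 × (1608 − 788)/208 = 1608 − 93480/208 ≈ 1158.5769.
Pooling payoff: 0.51 × 1608 + 0.49 × 788 = 1206.2.
Difference: 1158.5769 − 1206.2 = -47.6231, i.e. -47.62 to two decimal places.
The low-risk type would prefer the pooling outcome.

-47.62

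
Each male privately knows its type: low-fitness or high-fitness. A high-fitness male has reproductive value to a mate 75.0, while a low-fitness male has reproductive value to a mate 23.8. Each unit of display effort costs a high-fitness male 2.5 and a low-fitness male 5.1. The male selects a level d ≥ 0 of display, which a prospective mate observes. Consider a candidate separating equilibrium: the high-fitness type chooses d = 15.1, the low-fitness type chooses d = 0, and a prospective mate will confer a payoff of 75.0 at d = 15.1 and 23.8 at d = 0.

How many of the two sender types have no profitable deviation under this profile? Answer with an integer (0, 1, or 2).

2

High-fitness type: signal → 75.0 − 2.5 × 15.1 = 37.25; deviate to 0 → 23.8. IC holds (37.25 ≥ 23.8).
Low-fitness type: stay at 0 → 23.8; mimic → 75.0 − 5.1 × 15.1 = -2.01. IC holds (23.8 ≥ -2.01).
2 of 2 constraints hold, so this is a separating equilibrium.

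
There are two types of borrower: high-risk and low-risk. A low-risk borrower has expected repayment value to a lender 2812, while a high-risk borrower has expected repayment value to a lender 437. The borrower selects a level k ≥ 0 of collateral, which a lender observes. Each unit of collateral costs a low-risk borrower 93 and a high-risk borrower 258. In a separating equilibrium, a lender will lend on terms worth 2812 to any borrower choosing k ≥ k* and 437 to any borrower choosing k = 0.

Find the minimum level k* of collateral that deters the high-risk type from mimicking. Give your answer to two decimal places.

9.21

A high-risk borrower choosing k = 0 receives 437.
Imitating at k* instead would pay 2812 at cost 258·k*, netting 2812 − 258·k*.
Indifference: 437 = 2812 − 258·k*, so k* = (2812 − 437) / 258 ≈ 9.21.
This is the high-risk type's binding incentive-compatibility constraint; any k ≥ 9.21 sustains separation on that side.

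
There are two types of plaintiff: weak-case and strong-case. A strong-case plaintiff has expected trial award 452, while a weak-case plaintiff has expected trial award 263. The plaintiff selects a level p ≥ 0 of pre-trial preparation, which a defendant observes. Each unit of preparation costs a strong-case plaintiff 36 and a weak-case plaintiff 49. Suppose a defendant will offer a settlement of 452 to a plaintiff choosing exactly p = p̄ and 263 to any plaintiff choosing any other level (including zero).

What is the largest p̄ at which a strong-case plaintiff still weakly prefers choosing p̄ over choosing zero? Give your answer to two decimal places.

Choosing p̄ yields the strong-case type 452 − 36·p̄; choosing zero yields 263.
The strong-case type is indifferent at 452 − 36·p̄ = 263, i.e. p̄ = (452 − 263) / 36 = 5.25.
For any p̄ above 5.25 the strong-case type would rather pool at zero, so separation collapses.

5.25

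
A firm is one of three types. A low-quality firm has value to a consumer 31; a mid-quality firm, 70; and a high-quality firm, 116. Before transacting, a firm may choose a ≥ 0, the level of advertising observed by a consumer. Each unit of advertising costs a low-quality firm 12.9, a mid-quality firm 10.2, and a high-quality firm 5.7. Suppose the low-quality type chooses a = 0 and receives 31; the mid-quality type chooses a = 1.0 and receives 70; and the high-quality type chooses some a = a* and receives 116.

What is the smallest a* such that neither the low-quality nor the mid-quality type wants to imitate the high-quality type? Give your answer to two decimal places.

6.59

Low-quality type (on-path payoff 31) won't mimic when 31 ≥ 116 − 12.9·a*, i.e. a* ≥ 6.59.
Mid-quality type (on-path payoff 70 − 10.2×1.0 = 59.8) won't mimic when 59.8 ≥ 116 − 10.2·a*, i.e. a* ≥ 5.51.
Both must hold, so a* = max(6.59, 5.51) = 6.59. The low-quality type's constraint binds.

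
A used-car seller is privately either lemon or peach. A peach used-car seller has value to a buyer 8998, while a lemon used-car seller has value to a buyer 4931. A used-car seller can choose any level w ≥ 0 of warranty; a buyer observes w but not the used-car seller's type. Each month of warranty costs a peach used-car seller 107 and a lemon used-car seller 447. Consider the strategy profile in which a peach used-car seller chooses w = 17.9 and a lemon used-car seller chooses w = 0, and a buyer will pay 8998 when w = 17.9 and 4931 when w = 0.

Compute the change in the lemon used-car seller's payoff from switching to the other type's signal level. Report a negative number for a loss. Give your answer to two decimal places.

Playing w = 0 the lemon used-car seller receives 4931.
Deviating to w = 17.9 brings payment 8998 at cost 447 × 17.9 = 8001.3, netting 996.7.
Gain from deviating: 996.7 − 4931 = -3934.30.
The gain is negative, so the lemon type's incentive-compatibility constraint is satisfied.

-3934.30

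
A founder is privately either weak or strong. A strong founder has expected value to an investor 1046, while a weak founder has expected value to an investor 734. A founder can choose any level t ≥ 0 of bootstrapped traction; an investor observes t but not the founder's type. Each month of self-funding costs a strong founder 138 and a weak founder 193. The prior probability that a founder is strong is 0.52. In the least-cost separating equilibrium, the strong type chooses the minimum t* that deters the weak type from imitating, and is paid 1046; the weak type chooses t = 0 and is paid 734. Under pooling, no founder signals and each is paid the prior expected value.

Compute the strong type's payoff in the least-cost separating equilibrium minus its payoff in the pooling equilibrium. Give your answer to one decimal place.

-73.3

Least-cost separating signal: t* solves 734 = 1046 − 193·t*, so t* = (1046 − 734)/193 ≈ 1.6166.
Strong type's separating payoff: 1046 − 138 × t* = 1046 − 138 × (1046 − 734)/193 = 1046 − 43056/193 ≈ 822.912.
Pooling payoff: 0.52 × 1046 + 0.48 × 734 = 896.24.
Difference: 822.912 − 896.24 = -73.328, i.e. -73.3 to one decimal place.
The strong type would prefer the pooling outcome.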